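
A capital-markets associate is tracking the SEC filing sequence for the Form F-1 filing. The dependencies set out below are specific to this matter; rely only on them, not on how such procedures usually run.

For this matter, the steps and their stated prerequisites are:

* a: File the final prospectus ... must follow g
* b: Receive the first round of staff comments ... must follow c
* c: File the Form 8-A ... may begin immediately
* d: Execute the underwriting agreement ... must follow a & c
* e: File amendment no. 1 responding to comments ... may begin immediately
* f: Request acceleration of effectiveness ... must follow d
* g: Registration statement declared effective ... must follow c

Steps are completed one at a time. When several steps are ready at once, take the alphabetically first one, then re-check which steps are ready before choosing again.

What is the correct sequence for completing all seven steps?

c → b → e → g → a → d → f

c and e have no prerequisites; c has the earlier label, so c is first.
b and g now also ready, so the ready set is {b, e, g}; b has the earlier label → b.
e and g are both available; e has the earlier label → e.
g needed c, now all done → g.
a is the only step now ready → a.
Next only d has its prerequisites met → d.
f is the only step now ready → f.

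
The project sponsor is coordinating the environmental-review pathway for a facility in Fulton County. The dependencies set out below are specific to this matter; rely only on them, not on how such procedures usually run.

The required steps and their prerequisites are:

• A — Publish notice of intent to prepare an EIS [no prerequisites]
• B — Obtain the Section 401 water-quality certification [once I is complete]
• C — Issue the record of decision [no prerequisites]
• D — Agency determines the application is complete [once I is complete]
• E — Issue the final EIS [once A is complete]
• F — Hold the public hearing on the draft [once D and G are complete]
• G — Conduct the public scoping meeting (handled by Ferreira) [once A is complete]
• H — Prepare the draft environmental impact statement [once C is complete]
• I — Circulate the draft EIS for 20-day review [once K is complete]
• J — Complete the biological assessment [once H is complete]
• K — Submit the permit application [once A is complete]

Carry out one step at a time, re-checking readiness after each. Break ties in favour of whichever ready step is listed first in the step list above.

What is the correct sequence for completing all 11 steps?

Nothing is required for A and C. A is listed earlier → A first.
C, E, G and K are all available; C is listed earlier → C.
Ready: E, G, H and K. E is listed earlier → E.
G, H and K are all available; G is listed earlier → G.
Ready: H and K. H is listed earlier → H.
J now also ready, so the ready set is {J, K}; J is listed earlier → J.
That leaves K as the only ready step → K.
That leaves I as the only ready step → I.
B and D are both available; B is listed earlier → B.
D needed I, now all done → D.
Next only F has its prerequisites met → F.

A, C, E, G, H, J, K, I, B, D, F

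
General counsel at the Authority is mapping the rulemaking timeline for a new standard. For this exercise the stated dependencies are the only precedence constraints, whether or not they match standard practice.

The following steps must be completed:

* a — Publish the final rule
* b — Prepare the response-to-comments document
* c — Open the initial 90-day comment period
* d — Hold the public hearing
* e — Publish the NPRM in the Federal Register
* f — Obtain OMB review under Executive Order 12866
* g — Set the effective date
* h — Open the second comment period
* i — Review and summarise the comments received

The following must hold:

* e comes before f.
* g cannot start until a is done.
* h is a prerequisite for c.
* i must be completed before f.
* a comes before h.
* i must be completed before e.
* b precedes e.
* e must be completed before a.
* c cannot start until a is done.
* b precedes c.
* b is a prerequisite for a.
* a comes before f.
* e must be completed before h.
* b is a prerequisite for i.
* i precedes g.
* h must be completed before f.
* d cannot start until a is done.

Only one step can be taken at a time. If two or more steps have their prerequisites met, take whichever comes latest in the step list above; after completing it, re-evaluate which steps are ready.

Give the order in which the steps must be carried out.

b has no prerequisites → b first.
i needed b, now all done → i.
Next only e has its prerequisites met → e.
Next only a has its prerequisites met → a.
h, g and d are all available; h is listed later → h.
Ready: g, f, d and c. g is listed later → g.
f, d and c are all available; f is listed later → f.
d and c are both available; d is listed later → d.
c needed h, b and a, now all done → c.

b, i, e, a, h, g, f, d, c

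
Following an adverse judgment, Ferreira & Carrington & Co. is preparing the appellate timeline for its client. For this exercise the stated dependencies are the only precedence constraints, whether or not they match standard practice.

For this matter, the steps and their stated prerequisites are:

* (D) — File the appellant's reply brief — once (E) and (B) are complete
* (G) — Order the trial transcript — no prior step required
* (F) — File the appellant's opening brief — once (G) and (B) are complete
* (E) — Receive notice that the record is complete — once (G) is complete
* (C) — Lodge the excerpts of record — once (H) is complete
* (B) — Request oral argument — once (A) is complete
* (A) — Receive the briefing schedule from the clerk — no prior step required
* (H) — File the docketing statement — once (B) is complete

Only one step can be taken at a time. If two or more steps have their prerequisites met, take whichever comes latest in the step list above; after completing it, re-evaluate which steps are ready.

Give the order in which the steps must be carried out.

Nothing is required for (A) and (G). (A) is listed later → (A) first.
Now (B) and (G) have their prerequisites met. (B) is listed later, so (B) next.
(H) now also ready, so the ready set is {(H), (G)}; (H) is listed later → (H).
Ready: (C) and (G). (C) is listed later → (C).
(G) is the only step now ready → (G).
(E) and (F) are both available; (E) is listed later → (E).
Now (F) and (D) have their prerequisites met. (F) is listed later, so (F) next.
That leaves (D) as the only ready step → (D).

(A) (B) (H) (C) (G) (E) (F) (D)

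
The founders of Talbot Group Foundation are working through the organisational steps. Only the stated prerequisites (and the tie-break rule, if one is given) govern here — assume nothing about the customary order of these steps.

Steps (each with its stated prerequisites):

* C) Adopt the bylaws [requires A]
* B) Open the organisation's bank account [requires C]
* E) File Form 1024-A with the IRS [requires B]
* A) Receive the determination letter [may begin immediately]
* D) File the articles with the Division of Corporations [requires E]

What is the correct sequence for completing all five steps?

A, C, B, E, D

A has no prerequisites → A first.
Next only C has its prerequisites met → C.
B needed C, now all done → B.
Next only E has its prerequisites met → E.
D needed E, now all done → D.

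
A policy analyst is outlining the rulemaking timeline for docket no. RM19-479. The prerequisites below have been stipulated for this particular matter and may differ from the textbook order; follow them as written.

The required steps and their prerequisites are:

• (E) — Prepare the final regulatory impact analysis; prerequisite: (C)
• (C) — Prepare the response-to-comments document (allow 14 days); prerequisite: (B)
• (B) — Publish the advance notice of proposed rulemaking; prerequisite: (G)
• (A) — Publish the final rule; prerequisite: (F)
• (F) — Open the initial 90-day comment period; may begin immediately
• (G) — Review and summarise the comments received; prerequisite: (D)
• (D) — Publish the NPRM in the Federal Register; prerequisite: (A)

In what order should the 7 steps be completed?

(F), (A), (D), (G), (B), (C), (E)

(F) has no prerequisites → (F) first.
That leaves (A) as the only ready step → (A).
(D) needed (A), now all done → (D).
(G) is the only step now ready → (G).
(B) is the only step now ready → (B).
(C) is the only step now ready → (C).
(E) needed (C), now all done → (E).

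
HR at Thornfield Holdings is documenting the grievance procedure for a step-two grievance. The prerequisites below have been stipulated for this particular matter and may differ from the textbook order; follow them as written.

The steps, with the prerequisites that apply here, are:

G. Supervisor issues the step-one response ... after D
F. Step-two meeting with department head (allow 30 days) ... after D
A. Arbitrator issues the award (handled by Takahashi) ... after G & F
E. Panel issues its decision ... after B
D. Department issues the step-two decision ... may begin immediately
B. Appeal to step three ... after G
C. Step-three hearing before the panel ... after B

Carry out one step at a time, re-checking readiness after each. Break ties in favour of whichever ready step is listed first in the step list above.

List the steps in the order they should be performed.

Only D has no prerequisites, so it is first.
G and F are both available; G is listed earlier → G.
Now F and B have their prerequisites met. F is listed earlier, so F next.
A now also ready, so the ready set is {A, B}; A is listed earlier → A.
B needed G, now all done → B.
Now E and C have their prerequisites met. E is listed earlier, so E next.
Next only C has its prerequisites met → C.

D, G, F, A, B, E, C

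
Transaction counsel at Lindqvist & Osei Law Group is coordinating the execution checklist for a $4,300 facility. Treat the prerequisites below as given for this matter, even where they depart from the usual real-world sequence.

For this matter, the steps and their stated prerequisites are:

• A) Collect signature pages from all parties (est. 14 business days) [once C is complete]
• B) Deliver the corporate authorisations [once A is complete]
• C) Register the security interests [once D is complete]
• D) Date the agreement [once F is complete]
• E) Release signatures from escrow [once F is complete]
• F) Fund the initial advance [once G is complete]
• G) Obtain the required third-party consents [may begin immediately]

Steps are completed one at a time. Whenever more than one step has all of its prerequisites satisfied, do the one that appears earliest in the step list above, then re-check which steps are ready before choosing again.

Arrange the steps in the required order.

Only G has no prerequisites, so it is first.
F needed G, now all done → F.
Now D and E have their prerequisites met. D is listed earlier, so D next.
C now also ready, so the ready set is {C, E}; C is listed earlier → C.
A now also ready, so the ready set is {A, E}; A is listed earlier → A.
Now B and E have their prerequisites met. B is listed earlier, so B next.
That leaves E as the only ready step → E.

G → F → D → C → A → B → E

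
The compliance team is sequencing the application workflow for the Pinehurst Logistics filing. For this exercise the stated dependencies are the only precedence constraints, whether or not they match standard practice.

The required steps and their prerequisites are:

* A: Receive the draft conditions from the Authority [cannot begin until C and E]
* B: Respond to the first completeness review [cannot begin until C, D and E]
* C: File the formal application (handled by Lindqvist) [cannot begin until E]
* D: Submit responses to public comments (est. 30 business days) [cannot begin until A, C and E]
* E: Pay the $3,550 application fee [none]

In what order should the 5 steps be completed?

E C A D B

E is the only step with nothing outstanding, so it goes first.
C is the only step now ready → C.
Next only A has its prerequisites met → A.
Next only D has its prerequisites met → D.
Next only B has its prerequisites met → B.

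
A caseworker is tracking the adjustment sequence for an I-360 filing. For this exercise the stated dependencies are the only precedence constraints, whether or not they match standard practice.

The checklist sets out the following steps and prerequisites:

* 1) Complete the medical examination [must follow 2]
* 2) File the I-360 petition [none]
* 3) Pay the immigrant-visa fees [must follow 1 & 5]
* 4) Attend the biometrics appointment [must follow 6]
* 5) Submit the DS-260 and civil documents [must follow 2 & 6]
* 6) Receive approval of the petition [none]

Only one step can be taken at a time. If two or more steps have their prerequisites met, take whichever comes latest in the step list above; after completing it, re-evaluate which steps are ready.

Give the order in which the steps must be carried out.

Nothing is required for 6 and 2. 6 is listed later → 6 first.
4 now also ready, so the ready set is {4, 2}; 4 is listed later → 4.
Next only 2 has its prerequisites met → 2.
Now 5 and 1 have their prerequisites met. 5 is listed later, so 5 next.
1 is the only step now ready → 1.
3 is the only step now ready → 3.

6 4 2 5 1 3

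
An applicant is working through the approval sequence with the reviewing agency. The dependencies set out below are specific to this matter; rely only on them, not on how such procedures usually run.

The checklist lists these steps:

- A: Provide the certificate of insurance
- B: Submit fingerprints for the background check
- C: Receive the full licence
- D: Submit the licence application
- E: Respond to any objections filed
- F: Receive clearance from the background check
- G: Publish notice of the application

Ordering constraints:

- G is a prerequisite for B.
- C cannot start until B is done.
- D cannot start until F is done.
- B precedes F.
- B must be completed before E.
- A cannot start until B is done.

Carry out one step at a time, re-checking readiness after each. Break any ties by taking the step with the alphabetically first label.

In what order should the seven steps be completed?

G B A C E F D

G is the only step with nothing outstanding, so it goes first.
Next only B has its prerequisites met → B.
A, C, E and F are all available; A has the earlier label → A.
Now C, E and F have their prerequisites met. C has the earlier label, so C next.
Ready: E and F. E has the earlier label → E.
F needed B, now all done → F.
Next only D has its prerequisites met → D.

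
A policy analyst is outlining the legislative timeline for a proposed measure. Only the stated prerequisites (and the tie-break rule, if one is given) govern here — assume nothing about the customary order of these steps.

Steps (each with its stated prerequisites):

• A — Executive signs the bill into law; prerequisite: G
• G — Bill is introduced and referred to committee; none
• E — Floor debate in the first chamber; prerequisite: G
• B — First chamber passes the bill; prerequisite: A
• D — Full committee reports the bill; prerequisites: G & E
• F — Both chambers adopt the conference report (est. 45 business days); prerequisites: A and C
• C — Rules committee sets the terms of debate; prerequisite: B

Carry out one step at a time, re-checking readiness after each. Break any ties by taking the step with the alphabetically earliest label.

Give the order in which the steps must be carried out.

Only G has no prerequisites, so it is first.
Now A and E have their prerequisites met. A has the earlier label, so A next.
B now also ready, so the ready set is {B, E}; B has the earlier label → B.
Ready: C and E. C has the earlier label → C.
Ready: E and F. E has the earlier label → E.
D now also ready, so the ready set is {D, F}; D has the earlier label → D.
That leaves F as the only ready step → F.

G, A, B, C, E, D, F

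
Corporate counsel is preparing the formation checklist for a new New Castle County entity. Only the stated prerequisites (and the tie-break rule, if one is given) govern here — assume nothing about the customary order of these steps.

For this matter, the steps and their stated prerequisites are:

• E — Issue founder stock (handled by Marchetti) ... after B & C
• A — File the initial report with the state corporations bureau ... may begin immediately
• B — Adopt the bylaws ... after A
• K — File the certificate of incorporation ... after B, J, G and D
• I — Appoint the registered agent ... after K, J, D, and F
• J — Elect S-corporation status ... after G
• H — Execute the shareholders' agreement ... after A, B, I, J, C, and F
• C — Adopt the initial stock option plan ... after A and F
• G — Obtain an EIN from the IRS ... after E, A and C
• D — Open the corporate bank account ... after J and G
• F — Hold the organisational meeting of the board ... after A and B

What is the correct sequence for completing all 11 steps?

A is the only step with nothing outstanding, so it goes first.
B is the only step now ready → B.
Next only F has its prerequisites met → F.
That leaves C as the only ready step → C.
E needed B and C, now all done → E.
G is the only step now ready → G.
Next only J has its prerequisites met → J.
D needed J and G, now all done → D.
That leaves K as the only ready step → K.
I needed K, J, D and F, now all done → I.
H needed A, B, I, J, C and F, now all done → H.

A B F C E G J D K I H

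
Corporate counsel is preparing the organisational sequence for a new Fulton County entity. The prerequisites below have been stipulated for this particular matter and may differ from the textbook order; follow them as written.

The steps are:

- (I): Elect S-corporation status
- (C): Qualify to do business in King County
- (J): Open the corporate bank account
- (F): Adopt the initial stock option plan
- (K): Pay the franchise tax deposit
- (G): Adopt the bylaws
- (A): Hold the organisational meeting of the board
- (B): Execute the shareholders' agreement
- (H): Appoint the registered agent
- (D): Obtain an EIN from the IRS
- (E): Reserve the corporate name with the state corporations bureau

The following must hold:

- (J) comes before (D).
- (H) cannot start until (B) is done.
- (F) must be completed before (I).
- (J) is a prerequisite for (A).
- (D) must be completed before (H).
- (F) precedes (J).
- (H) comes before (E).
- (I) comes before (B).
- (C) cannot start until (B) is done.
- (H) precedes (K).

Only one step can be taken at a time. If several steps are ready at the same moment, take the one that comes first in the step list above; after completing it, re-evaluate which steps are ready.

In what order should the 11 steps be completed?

(F) (I) (J) (G) (A) (B) (C) (D) (H) (K) (E)

(F) and (G) have no prerequisites; (F) is listed earlier, so (F) is first.
(I) and (J) now also ready, so the ready set is {(I), (J), (G)}; (I) is listed earlier → (I).
Now (J), (G) and (B) have their prerequisites met. (J) is listed earlier, so (J) next.
(G), (A), (B) and (D) are all available; (G) is listed earlier → (G).
Ready: (A), (B) and (D). (A) is listed earlier → (A).
Ready: (B) and (D). (B) is listed earlier → (B).
(C) now also ready, so the ready set is {(C), (D)}; (C) is listed earlier → (C).
Next only (D) has its prerequisites met → (D).
(H) needed (B) and (D), now all done → (H).
Ready: (K) and (E). (K) is listed earlier → (K).
(E) is the only step now ready → (E).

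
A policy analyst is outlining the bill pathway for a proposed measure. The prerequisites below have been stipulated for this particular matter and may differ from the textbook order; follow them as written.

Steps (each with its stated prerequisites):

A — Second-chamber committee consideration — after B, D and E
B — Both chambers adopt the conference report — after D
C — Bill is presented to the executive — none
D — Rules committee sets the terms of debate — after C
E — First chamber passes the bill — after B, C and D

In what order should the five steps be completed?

C, D, B, E, A

Only C has no prerequisites, so it is first.
D needed C, now all done → D.
That leaves B as the only ready step → B.
E is the only step now ready → E.
That leaves A as the only ready step → A.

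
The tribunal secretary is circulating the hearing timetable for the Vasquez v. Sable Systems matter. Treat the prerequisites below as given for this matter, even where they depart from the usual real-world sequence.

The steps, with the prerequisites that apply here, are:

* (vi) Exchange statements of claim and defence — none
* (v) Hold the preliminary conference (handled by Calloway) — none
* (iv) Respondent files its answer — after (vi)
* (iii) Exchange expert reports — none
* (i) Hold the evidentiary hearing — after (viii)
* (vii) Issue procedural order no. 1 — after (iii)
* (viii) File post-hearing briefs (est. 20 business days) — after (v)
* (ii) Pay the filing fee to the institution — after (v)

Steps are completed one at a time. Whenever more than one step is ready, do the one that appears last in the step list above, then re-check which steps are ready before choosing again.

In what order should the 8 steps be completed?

Nothing is required for (iii), (v) and (vi). (iii) is listed later → (iii) first.
(vii) now also ready, so the ready set is {(vii), (v), (vi)}; (vii) is listed later → (vii).
Now (v) and (vi) have their prerequisites met. (v) is listed later, so (v) next.
(ii), (viii) and (vi) are all available; (ii) is listed later → (ii).
Ready: (viii) and (vi). (viii) is listed later → (viii).
(i) now also ready, so the ready set is {(i), (vi)}; (i) is listed later → (i).
(vi) is the only step now ready → (vi).
(iv) is the only step now ready → (iv).

(iii), (vii), (v), (ii), (viii), (i), (vi), (iv)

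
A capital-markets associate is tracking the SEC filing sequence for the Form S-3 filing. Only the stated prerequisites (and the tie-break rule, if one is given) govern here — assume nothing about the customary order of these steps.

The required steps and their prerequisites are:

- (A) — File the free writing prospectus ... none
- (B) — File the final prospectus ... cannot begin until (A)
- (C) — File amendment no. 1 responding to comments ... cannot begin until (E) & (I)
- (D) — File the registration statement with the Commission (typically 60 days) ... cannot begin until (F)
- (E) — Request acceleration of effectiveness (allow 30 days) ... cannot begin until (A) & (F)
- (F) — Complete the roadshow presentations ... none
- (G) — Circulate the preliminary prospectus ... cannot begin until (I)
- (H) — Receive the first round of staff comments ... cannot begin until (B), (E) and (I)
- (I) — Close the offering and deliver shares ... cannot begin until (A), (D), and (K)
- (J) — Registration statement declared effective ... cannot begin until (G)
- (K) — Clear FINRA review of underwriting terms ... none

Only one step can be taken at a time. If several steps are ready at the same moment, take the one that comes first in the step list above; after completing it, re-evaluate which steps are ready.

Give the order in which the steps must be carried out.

Nothing is required for (A), (F) and (K). (A) is listed earlier → (A) first.
(B), (F) and (K) are all available; (B) is listed earlier → (B).
Ready: (F) and (K). (F) is listed earlier → (F).
Ready: (D), (E) and (K). (D) is listed earlier → (D).
Ready: (E) and (K). (E) is listed earlier → (E).
(K) is the only step now ready → (K).
(I) needed (A), (D) and (K), now all done → (I).
Now (C), (G) and (H) have their prerequisites met. (C) is listed earlier, so (C) next.
Ready: (G) and (H). (G) is listed earlier → (G).
Now (H) and (J) have their prerequisites met. (H) is listed earlier, so (H) next.
That leaves (J) as the only ready step → (J).

(A) (B) (F) (D) (E) (K) (I) (C) (G) (H) (J)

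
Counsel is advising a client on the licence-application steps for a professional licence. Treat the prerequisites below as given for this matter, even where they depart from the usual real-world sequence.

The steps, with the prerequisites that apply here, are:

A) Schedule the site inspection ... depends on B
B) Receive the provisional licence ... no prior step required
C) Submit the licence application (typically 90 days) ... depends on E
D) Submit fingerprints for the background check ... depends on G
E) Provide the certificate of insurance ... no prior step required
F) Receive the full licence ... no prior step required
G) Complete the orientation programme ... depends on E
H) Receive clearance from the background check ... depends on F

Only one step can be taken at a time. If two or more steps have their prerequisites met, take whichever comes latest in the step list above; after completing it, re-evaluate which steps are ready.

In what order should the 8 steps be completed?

Nothing is required for F, E and B. F is listed later → F first.
Now H, E and B have their prerequisites met. H is listed later, so H next.
Now E and B have their prerequisites met. E is listed later, so E next.
G, C and B are all available; G is listed later → G.
D now also ready, so the ready set is {D, C, B}; D is listed later → D.
Now C and B have their prerequisites met. C is listed later, so C next.
B is the only step now ready → B.
A needed B, now all done → A.

F, H, E, G, D, C, B, A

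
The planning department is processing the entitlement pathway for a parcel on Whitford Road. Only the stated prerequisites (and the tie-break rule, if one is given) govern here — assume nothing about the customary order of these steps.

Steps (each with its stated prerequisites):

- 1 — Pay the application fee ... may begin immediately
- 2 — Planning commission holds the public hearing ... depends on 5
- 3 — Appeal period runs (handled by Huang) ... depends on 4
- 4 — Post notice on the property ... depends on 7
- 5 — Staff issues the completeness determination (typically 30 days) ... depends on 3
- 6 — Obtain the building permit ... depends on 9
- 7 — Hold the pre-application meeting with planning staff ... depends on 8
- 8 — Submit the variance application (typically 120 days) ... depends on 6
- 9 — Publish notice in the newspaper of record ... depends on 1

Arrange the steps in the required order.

1, 9, 6, 8, 7, 4, 3, 5, 2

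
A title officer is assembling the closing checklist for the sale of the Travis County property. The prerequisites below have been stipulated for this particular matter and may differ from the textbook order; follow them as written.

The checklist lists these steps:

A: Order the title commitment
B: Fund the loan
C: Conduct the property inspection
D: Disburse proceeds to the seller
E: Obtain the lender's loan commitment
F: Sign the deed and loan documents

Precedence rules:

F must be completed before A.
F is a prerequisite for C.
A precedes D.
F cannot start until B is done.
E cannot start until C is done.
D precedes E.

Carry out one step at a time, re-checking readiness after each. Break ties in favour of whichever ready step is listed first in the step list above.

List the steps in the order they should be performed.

B, F, A, C, D, E

B has no prerequisites → B first.
F is the only step now ready → F.
Now A and C have their prerequisites met. A is listed earlier, so A next.
Ready: C and D. C is listed earlier → C.
D needed A, now all done → D.
E needed C and D, now all done → E.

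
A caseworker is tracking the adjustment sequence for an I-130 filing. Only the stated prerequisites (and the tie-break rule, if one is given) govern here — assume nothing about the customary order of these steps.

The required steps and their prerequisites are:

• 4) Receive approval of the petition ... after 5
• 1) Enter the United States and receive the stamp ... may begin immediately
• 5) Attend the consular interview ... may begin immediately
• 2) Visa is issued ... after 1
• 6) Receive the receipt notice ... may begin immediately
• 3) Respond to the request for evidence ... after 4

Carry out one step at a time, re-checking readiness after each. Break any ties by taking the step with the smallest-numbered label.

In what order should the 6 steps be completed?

1, 5 and 6 have no prerequisites; 1 has the earlier label, so 1 is first.
2, 5 and 6 are all available; 2 has the earlier label → 2.
5 and 6 are both available; 5 has the earlier label → 5.
4 and 6 are both available; 4 has the earlier label → 4.
Now 3 and 6 have their prerequisites met. 3 has the earlier label, so 3 next.
That leaves 6 as the only ready step → 6.

1 2 5 4 3 6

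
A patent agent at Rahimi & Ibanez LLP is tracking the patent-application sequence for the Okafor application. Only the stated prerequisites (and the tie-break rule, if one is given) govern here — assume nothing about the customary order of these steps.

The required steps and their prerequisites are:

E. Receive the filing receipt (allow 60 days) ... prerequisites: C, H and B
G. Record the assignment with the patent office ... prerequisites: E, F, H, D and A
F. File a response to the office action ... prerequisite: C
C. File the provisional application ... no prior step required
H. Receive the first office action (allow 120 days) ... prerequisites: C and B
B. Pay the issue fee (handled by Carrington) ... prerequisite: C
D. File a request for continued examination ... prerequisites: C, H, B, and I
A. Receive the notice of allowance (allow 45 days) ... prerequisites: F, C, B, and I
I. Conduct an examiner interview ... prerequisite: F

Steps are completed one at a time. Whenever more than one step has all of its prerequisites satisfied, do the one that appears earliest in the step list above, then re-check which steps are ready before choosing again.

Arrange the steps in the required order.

C has no prerequisites → C first.
Now F and B have their prerequisites met. F is listed earlier, so F next.
Ready: B and I. B is listed earlier → B.
H now also ready, so the ready set is {H, I}; H is listed earlier → H.
E now also ready, so the ready set is {E, I}; E is listed earlier → E.
I needed F, now all done → I.
D and A are both available; D is listed earlier → D.
That leaves A as the only ready step → A.
G is the only step now ready → G.

C F B H E I D A G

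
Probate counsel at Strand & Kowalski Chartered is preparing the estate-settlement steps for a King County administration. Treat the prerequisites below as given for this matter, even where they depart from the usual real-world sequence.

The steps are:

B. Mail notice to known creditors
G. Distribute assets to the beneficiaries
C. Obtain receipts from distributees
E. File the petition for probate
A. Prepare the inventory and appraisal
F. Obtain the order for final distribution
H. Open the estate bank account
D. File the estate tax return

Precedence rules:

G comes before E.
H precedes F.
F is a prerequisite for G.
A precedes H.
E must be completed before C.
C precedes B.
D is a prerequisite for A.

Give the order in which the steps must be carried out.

D, A, H, F, G, E, C, B

D is the only step with nothing outstanding, so it goes first.
A is the only step now ready → A.
H needed A, now all done → H.
F needed H, now all done → F.
Next only G has its prerequisites met → G.
E needed G, now all done → E.
That leaves C as the only ready step → C.
B needed C, now all done → B.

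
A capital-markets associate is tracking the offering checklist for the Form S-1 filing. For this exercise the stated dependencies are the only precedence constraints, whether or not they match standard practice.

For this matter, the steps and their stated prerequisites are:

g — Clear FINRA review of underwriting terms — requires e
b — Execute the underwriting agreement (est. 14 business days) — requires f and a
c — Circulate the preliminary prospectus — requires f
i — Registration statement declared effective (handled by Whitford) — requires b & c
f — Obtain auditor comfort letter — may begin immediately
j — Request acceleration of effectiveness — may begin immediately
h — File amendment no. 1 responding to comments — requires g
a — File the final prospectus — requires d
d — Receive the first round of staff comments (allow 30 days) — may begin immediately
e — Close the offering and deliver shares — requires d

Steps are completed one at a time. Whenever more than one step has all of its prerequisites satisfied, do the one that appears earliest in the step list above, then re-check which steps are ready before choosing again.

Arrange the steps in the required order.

Nothing is required for f, j and d. f is listed earlier → f first.
c, j and d are all available; c is listed earlier → c.
Now j and d have their prerequisites met. j is listed earlier, so j next.
That leaves d as the only ready step → d.
Now a and e have their prerequisites met. a is listed earlier, so a next.
Ready: b and e. b is listed earlier → b.
i now also ready, so the ready set is {i, e}; i is listed earlier → i.
e is the only step now ready → e.
Next only g has its prerequisites met → g.
That leaves h as the only ready step → h.

f, c, j, d, a, b, i, e, g, h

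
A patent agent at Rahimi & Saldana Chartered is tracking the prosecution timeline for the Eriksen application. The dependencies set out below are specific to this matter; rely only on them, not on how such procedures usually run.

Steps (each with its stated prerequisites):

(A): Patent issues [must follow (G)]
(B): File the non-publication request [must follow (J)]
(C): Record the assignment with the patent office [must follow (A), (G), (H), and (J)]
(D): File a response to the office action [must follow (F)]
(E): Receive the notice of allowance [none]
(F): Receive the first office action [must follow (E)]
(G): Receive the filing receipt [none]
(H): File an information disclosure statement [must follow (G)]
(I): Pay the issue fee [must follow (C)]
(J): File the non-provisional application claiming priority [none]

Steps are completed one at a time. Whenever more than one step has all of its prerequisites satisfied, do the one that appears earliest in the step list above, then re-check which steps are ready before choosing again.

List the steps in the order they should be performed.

(E), (F), (D), (G), (A), (H), (J), (B), (C), (I)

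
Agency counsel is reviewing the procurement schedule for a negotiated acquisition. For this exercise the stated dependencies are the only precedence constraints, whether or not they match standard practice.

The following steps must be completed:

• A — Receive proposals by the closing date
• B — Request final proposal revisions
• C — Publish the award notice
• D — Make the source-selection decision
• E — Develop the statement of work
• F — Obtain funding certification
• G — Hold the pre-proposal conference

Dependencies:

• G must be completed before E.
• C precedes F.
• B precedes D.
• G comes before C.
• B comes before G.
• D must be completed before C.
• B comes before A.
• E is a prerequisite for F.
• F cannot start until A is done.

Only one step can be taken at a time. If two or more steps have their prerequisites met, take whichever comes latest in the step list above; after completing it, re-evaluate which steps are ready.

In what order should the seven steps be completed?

B → G → E → D → C → A → F

B has no prerequisites → B first.
Now G, D and A have their prerequisites met. G is listed later, so G next.
Now E, D and A have their prerequisites met. E is listed later, so E next.
Ready: D and A. D is listed later → D.
C now also ready, so the ready set is {C, A}; C is listed later → C.
A needed B, now all done → A.
Next only F has its prerequisites met → F.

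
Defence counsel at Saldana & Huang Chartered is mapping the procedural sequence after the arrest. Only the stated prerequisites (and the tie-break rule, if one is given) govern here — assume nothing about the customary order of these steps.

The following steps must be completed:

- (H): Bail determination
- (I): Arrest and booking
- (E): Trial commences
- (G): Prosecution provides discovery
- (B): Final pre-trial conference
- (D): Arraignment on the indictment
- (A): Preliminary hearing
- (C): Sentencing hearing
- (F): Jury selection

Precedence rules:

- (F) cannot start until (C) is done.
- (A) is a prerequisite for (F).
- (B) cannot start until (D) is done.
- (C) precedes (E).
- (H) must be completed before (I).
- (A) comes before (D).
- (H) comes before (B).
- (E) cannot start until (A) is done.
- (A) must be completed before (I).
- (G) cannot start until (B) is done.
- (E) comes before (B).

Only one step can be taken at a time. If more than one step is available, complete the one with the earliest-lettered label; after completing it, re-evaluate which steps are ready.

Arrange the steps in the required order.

(A), (C), (D), (E), (F), (H), (B), (G), (I)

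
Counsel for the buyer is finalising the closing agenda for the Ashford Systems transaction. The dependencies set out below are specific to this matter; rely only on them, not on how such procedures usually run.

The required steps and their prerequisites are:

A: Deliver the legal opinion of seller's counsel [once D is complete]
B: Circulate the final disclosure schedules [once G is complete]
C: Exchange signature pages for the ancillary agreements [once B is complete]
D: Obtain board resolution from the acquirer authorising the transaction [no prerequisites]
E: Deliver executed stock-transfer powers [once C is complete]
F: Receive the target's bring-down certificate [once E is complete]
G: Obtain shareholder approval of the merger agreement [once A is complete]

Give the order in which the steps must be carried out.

D → A → G → B → C → E → F

D has no prerequisites → D first.
That leaves A as the only ready step → A.
Next only G has its prerequisites met → G.
Next only B has its prerequisites met → B.
That leaves C as the only ready step → C.
Next only E has its prerequisites met → E.
F needed E, now all done → F.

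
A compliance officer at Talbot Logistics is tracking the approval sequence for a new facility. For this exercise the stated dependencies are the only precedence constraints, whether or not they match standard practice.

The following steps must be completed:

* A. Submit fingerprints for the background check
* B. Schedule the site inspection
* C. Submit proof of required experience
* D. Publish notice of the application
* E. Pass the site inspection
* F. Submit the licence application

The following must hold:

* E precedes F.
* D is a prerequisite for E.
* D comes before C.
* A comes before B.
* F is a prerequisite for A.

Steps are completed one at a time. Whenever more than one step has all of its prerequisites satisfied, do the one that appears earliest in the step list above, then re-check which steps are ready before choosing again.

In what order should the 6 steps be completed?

D, C, E, F, A, B

D is the only step with nothing outstanding, so it goes first.
Now C and E have their prerequisites met. C is listed earlier, so C next.
E needed D, now all done → E.
F is the only step now ready → F.
A is the only step now ready → A.
B is the only step now ready → B.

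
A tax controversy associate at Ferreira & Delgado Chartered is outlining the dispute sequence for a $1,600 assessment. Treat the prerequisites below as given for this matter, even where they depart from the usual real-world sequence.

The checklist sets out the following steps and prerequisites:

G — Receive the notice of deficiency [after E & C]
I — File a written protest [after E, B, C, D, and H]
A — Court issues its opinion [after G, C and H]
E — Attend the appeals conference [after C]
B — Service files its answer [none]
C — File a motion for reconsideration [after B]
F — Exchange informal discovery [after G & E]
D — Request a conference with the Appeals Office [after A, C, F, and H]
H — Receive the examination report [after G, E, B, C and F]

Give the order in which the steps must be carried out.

B, C, E, G, F, H, A, D, I

Only B has no prerequisites, so it is first.
That leaves C as the only ready step → C.
E needed C, now all done → E.
Next only G has its prerequisites met → G.
That leaves F as the only ready step → F.
H needed G, E, B, C and F, now all done → H.
That leaves A as the only ready step → A.
D is the only step now ready → D.
I needed E, B, C, D and H, now all done → I.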